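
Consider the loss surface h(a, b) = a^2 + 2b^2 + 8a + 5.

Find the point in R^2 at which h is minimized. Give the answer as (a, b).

h(a,b) separates as P(a) + Q(b) + 5, so its minimum is min P + min Q + 5.
P'(a) = 2a + 8 vanishes at a ∈ {-4}; Q'(b) = 4b vanishes at b ∈ {0}.
Local minima of P (where P''>0): P(-4)=-16. Local minima of Q: Q(0)=0.
So the global minimum of h is P(-4) + Q(0) + 5 = -16 + 0 + 5 = -11, attained at (-4, 0).

(-4, 0)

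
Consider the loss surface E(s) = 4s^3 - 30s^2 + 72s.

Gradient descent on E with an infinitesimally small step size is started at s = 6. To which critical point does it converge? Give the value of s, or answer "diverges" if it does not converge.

3

E'(s) = 12(s - 3)(s - 2), so E'(6) = 144.
Gradient descent moves in the -E' direction, i.e. s is decreasing.
The nearest critical point in that direction is s = 3, where E'' = 12 > 0 (a local minimum). The iterate converges there.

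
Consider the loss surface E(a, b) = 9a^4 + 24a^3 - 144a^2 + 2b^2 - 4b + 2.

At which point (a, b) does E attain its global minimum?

(-4, 1)

E(a,b) separates as P(a) + Q(b) + 2, so its minimum is min P + min Q + 2.
P'(a) = 36a(a - 2)(a + 4) vanishes at a ∈ {-4, 0, 2}; Q'(b) = 4b - 4 vanishes at b ∈ {1}.
Local minima of P (where P''>0): P(-4)=-1536, P(2)=-240. Local minima of Q: Q(1)=-2.
So the global minimum of E is P(-4) + Q(1) + 2 = -1536 − 2 + 2 = -1536, attained at (-4, 1).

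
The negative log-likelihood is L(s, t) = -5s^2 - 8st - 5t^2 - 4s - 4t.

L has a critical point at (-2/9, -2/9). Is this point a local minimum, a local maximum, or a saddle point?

local maximum

The Hessian of L is constant: H = [[-10, -8], [-8, -10]].
det(H) = (-10)·(-10) − (-8)² = 36.
det(H) > 0 and tr(H) = -20 < 0, so H is negative definite and the point is a local maximum.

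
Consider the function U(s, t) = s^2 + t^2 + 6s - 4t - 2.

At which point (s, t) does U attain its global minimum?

(-3, 2)

U(s,t) separates as P(s) + Q(t) − 2, so its minimum is min P + min Q − 2.
P'(s) = 2s + 6 vanishes at s ∈ {-3}; Q'(t) = 2(t - 2) vanishes at t ∈ {2}.
Local minima of P (where P''>0): P(-3)=-9. Local minima of Q: Q(2)=-4.
So the global minimum of U is P(-3) + Q(2) − 2 = -9 − 4 − 2 = -15, attained at (-3, 2).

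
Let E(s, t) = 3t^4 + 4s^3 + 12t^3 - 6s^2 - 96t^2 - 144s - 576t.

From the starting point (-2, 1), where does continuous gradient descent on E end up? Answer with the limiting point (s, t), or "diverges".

(4, 4)

E is separable, so gradient descent decouples: s follows -∂E/∂s, t follows -∂E/∂t.
∂E/∂s = 12(s - 4)(s + 3); at s=-2 this is -72, so s increases.
∂E/∂t = 12(t - 4)(t + 3)(t + 4); at t=1 this is -720, so t increases.
s converges to its nearest critical value 4 (a local min of the s-part); t converges to 4. The iterate converges to (4, 4).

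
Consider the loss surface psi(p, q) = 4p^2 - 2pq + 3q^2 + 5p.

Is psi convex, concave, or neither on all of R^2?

psi is quadratic, so its Hessian is the constant matrix H = [[8, -2], [-2, 6]].
det(H) = 44, tr(H) = 14.
det(H) > 0 and tr(H) > 0, so H is positive definite everywhere: convex.

convex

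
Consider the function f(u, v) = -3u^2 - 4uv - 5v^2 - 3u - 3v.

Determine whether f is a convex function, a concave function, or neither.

concave

f is quadratic, so its Hessian is the constant matrix H = [[-6, -4], [-4, -10]].
det(H) = 44, tr(H) = -16.
det(H) > 0 and tr(H) < 0, so H is negative definite everywhere: concave.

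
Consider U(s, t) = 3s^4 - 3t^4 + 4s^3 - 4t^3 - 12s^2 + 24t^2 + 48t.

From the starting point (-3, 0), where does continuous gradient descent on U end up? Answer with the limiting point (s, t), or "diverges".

(-2, -1)

U is separable, so gradient descent decouples: s follows -∂U/∂s, t follows -∂U/∂t.
∂U/∂s = 12s(s - 1)(s + 2); at s=-3 this is -144, so s increases.
∂U/∂t = -12(t - 2)(t + 1)(t + 2); at t=0 this is 48, so t decreases.
s converges to its nearest critical value -2 (a local min of the s-part); t converges to -1. The iterate converges to (-2, -1).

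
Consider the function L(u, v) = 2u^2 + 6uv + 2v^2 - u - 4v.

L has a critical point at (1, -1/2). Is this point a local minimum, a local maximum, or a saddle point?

The Hessian of L is constant: H = [[4, 6], [6, 4]].
det(H) = 4·4 − 6² = -20.
Since det(H) < 0, H is indefinite and the critical point is a saddle point.

saddle point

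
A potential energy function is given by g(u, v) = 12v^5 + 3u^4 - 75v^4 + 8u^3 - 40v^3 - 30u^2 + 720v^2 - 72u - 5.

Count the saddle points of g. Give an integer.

6

g separates as a function of u plus a function of v, so ∇g=0 decouples.
∂g/∂u = 12(u - 2)(u + 1)(u + 3) = 0 at u ∈ {-3, -1, 2}; ∂g/∂v = 60v(v - 4)(v - 3)(v + 2) = 0 at v ∈ {-2, 0, 3, 4}.
The Hessian is diagonal: diag(g_uu, g_vv). Second derivatives: g_uu(-3)=120, g_uu(-1)=-72, g_uu(2)=180; g_vv(-2)=-3600, g_vv(0)=1440, g_vv(3)=-900, g_vv(4)=1440.
Saddle points occur where the two diagonal entries have opposite signs: (-3, -2), (-3, 3), (-1, 0), (-1, 4), (2, -2), (2, 3). Count: 6.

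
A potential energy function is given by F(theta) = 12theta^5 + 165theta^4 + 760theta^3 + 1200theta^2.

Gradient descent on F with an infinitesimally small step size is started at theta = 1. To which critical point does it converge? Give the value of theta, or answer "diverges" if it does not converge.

F'(theta) = 60theta(theta + 2)(theta + 4)(theta + 5), so F'(1) = 5400.
Gradient descent moves in the -F' direction, i.e. theta is decreasing.
The nearest critical point in that direction is theta = 0, where F'' = 2400 > 0 (a local minimum). The iterate converges there.

0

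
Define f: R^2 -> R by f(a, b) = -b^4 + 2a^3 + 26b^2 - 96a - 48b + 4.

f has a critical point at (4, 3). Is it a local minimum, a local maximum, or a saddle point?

The mixed partial ∂²f/∂a∂b is 0, so the Hessian at any point is diag(f_aa, f_bb) = diag(12a, 4(-3b^2 + 13)).
At (4, 3): H = diag(48, -56).
The eigenvalues have opposite signs, so H is indefinite: a saddle point.

saddle point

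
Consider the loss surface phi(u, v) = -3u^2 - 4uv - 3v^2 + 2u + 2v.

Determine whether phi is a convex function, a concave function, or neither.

concave

phi is quadratic, so its Hessian is the constant matrix H = [[-6, -4], [-4, -6]].
det(H) = 20, tr(H) = -12.
det(H) > 0 and tr(H) < 0, so H is negative definite everywhere: concave.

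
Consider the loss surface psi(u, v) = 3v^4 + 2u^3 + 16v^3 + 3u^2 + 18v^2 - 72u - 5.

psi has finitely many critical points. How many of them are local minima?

psi separates as a function of u plus a function of v, so ∇psi=0 decouples.
∂psi/∂u = 6(u - 3)(u + 4) = 0 at u ∈ {-4, 3}; ∂psi/∂v = 12v(v + 1)(v + 3) = 0 at v ∈ {-3, -1, 0}.
The Hessian is diagonal: diag(psi_uu, psi_vv). Second derivatives: psi_uu(-4)=-42, psi_uu(3)=42; psi_vv(-3)=72, psi_vv(-1)=-24, psi_vv(0)=36.
Local minima occur where both diagonal entries positive: (3, -3), (3, 0). Count: 2.

2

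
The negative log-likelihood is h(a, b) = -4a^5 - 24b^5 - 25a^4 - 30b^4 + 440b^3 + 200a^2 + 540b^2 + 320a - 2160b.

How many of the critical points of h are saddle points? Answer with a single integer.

8

h separates as a function of a plus a function of b, so ∇h=0 decouples.
∂h/∂a = -20(a - 2)(a + 1)(a + 2)(a + 4) = 0 at a ∈ {-4, -2, -1, 2}; ∂h/∂b = -120(b - 3)(b - 1)(b + 2)(b + 3) = 0 at b ∈ {-3, -2, 1, 3}.
The Hessian is diagonal: diag(h_aa, h_bb). Second derivatives: h_aa(-4)=720, h_aa(-2)=-160, h_aa(-1)=180, h_aa(2)=-1440; h_bb(-3)=2880, h_bb(-2)=-1800, h_bb(1)=2880, h_bb(3)=-7200.
Saddle points occur where the two diagonal entries have opposite signs: (-4, -2), (-4, 3), (-2, -3), (-2, 1), (-1, -2), (-1, 3), (2, -3), (2, 1). Count: 8.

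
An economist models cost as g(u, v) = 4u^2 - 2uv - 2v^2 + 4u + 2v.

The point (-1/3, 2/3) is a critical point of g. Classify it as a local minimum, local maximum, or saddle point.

saddle point

The Hessian of g is constant: H = [[8, -2], [-2, -4]].
det(H) = 8·(-4) − (-2)² = -36.
Since det(H) < 0, H is indefinite and the critical point is a saddle point.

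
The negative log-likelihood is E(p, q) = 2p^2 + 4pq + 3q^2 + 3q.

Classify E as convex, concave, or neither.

convex

E is quadratic, so its Hessian is the constant matrix H = [[4, 4], [4, 6]].
det(H) = 8, tr(H) = 10.
det(H) > 0 and tr(H) > 0, so H is positive definite everywhere: convex.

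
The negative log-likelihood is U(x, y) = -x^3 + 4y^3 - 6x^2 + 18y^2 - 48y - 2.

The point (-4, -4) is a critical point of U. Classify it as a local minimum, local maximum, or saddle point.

saddle point

The mixed partial ∂²U/∂x∂y is 0, so the Hessian at any point is diag(U_xx, U_yy) = diag(-6(x + 2), 12(2y + 3)).
At (-4, -4): H = diag(12, -60).
The eigenvalues have opposite signs, so H is indefinite: a saddle point.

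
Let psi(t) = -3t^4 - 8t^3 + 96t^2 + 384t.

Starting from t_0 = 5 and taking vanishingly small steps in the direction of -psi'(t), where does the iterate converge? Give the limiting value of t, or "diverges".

diverges

psi'(t) = -12(t - 4)(t + 2)(t + 4), so psi'(5) = -756.
Gradient descent moves in the -psi' direction, i.e. t is increasing.
There is no critical point above t=5, and psi' keeps the same sign, so the iterate runs off to +∞.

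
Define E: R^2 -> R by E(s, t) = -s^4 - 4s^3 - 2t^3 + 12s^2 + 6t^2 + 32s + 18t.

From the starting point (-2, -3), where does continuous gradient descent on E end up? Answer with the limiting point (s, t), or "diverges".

E is separable, so gradient descent decouples: s follows -∂E/∂s, t follows -∂E/∂t.
∂E/∂s = -4(s - 2)(s + 1)(s + 4); at s=-2 this is -32, so s increases.
∂E/∂t = -6(t - 3)(t + 1); at t=-3 this is -72, so t increases.
s converges to its nearest critical value -1 (a local min of the s-part); t converges to -1. The iterate converges to (-1, -1).

(-1, -1)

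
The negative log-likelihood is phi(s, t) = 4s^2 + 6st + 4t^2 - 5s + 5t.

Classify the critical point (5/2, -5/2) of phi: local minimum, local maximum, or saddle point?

The Hessian of phi is constant: H = [[8, 6], [6, 8]].
det(H) = 8·8 − 6² = 28.
det(H) > 0 and tr(H) = 16 > 0, so H is positive definite and the point is a local minimum.

local minimum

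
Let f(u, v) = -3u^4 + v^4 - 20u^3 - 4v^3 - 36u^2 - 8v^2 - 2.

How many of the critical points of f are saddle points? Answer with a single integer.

5

f separates as a function of u plus a function of v, so ∇f=0 decouples.
∂f/∂u = -12u(u + 2)(u + 3) = 0 at u ∈ {-3, -2, 0}; ∂f/∂v = 4v(v - 4)(v + 1) = 0 at v ∈ {-1, 0, 4}.
The Hessian is diagonal: diag(f_uu, f_vv). Second derivatives: f_uu(-3)=-36, f_uu(-2)=24, f_uu(0)=-72; f_vv(-1)=20, f_vv(0)=-16, f_vv(4)=80.
Saddle points occur where the two diagonal entries have opposite signs: (-3, -1), (-3, 4), (-2, 0), (0, -1), (0, 4). Count: 5.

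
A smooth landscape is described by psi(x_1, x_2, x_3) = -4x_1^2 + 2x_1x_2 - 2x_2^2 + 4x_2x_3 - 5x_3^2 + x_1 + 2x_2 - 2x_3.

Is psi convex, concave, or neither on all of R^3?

concave

psi is quadratic, so its Hessian is the constant matrix H = [[-8, 2, 0], [2, -4, 4], [0, 4, -10]].
Leading principal minors: -8, 28, -152.
Signs alternate −, +, − ⇒ H ≺ 0 ⇒ concave.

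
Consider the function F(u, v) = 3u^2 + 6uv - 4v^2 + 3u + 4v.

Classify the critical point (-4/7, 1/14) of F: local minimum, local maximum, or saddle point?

saddle point

The Hessian of F is constant: H = [[6, 6], [6, -8]].
det(H) = 6·(-8) − 6² = -84.
Since det(H) < 0, H is indefinite and the critical point is a saddle point.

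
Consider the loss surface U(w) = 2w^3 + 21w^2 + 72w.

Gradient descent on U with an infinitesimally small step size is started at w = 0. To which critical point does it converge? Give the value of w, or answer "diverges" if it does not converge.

-3

U'(w) = 6(w + 3)(w + 4), so U'(0) = 72.
Gradient descent moves in the -U' direction, i.e. w is decreasing.
The nearest critical point in that direction is w = -3, where U'' = 6 > 0 (a local minimum). The iterate converges there.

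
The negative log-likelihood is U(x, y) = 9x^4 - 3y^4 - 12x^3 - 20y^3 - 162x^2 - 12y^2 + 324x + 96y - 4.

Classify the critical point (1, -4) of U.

The mixed partial ∂²U/∂x∂y is 0, so the Hessian at any point is diag(U_xx, U_yy) = diag(36(3x^2 - 2x - 9), -12(3y^2 + 10y + 2)).
At (1, -4): H = diag(-288, -120).
Both eigenvalues are negative, so H is negative definite: a local maximum.

local maximum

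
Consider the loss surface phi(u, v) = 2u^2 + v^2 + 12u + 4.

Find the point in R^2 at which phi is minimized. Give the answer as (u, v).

(-3, 0)

phi(u,v) separates as P(u) + Q(v) + 4, so its minimum is min P + min Q + 4.
P'(u) = 4u + 12 vanishes at u ∈ {-3}; Q'(v) = 2v vanishes at v ∈ {0}.
Local minima of P (where P''>0): P(-3)=-18. Local minima of Q: Q(0)=0.
So the global minimum of phi is P(-3) + Q(0) + 4 = -18 + 0 + 4 = -14, attained at (-3, 0).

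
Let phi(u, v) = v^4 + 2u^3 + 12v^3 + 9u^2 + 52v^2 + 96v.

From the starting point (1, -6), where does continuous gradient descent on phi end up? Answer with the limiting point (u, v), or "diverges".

(0, -4)

phi is separable, so gradient descent decouples: u follows -∂phi/∂u, v follows -∂phi/∂v.
∂phi/∂u = 6u(u + 3); at u=1 this is 24, so u decreases.
∂phi/∂v = 4(v + 2)(v + 3)(v + 4); at v=-6 this is -96, so v increases.
u converges to its nearest critical value 0 (a local min of the u-part); v converges to -4. The iterate converges to (0, -4).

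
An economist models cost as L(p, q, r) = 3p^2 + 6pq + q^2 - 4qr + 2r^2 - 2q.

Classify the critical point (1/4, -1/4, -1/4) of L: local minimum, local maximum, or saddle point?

The Hessian is constant: H = [[6, 6, 0], [6, 2, -4], [0, -4, 4]].
Leading principal minors: Δ₁ = 6, Δ₂ = -24, Δ₃ = -192.
The minors fit neither the all-positive nor the alternating-sign pattern, so H is indefinite: a saddle point.

saddle point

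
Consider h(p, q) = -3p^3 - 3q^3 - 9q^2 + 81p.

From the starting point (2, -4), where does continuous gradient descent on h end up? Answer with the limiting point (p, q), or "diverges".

h is separable, so gradient descent decouples: p follows -∂h/∂p, q follows -∂h/∂q.
∂h/∂p = -9(p - 3)(p + 3); at p=2 this is 45, so p decreases.
∂h/∂q = -9q(q + 2); at q=-4 this is -72, so q increases.
p converges to its nearest critical value -3 (a local min of the p-part); q converges to -2. The iterate converges to (-3, -2).

(-3, -2)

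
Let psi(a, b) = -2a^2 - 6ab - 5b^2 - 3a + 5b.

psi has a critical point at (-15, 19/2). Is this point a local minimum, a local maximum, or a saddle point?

local maximum

The Hessian of psi is constant: H = [[-4, -6], [-6, -10]].
det(H) = (-4)·(-10) − (-6)² = 4.
det(H) > 0 and tr(H) = -14 < 0, so H is negative definite and the point is a local maximum.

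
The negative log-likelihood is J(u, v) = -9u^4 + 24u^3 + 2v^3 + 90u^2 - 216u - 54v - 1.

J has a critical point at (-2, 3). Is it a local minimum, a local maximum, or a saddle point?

The mixed partial ∂²J/∂u∂v is 0, so the Hessian at any point is diag(J_uu, J_vv) = diag(36(-3u^2 + 4u + 5), 12v).
At (-2, 3): H = diag(-540, 36).
The eigenvalues have opposite signs, so H is indefinite: a saddle point.

saddle point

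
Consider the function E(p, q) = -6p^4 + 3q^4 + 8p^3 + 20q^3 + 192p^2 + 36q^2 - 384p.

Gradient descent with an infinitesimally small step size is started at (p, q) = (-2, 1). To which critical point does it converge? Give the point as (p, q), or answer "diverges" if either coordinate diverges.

(1, 0)

E is separable, so gradient descent decouples: p follows -∂E/∂p, q follows -∂E/∂q.
∂E/∂p = -24(p - 4)(p - 1)(p + 4); at p=-2 this is -864, so p increases.
∂E/∂q = 12q(q + 2)(q + 3); at q=1 this is 144, so q decreases.
p converges to its nearest critical value 1 (a local min of the p-part); q converges to 0. The iterate converges to (1, 0).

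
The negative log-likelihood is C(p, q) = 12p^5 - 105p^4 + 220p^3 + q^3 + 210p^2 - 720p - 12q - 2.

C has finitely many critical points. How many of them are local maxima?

C separates as a function of p plus a function of q, so ∇C=0 decouples.
∂C/∂p = 60(p - 4)(p - 3)(p - 1)(p + 1) = 0 at p ∈ {-1, 1, 3, 4}; ∂C/∂q = 3(q - 2)(q + 2) = 0 at q ∈ {-2, 2}.
The Hessian is diagonal: diag(C_pp, C_qq). Second derivatives: C_pp(-1)=-2400, C_pp(1)=720, C_pp(3)=-480, C_pp(4)=900; C_qq(-2)=-12, C_qq(2)=12.
Local maxima occur where both diagonal entries negative: (-1, -2), (3, -2). Count: 2.

2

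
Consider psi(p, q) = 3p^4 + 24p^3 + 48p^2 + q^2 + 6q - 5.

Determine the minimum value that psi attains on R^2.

-14

psi(p,q) separates as A(p) + B(q) − 5, so its minimum is min A + min B − 5.
A'(p) = 12p(p + 2)(p + 4) vanishes at p ∈ {-4, -2, 0}; B'(q) = 2q + 6 vanishes at q ∈ {-3}.
Local minima of A (where A''>0): A(-4)=0, A(0)=0. Local minima of B: B(-3)=-9.
So the global minimum of psi is A(-4) + B(-3) − 5 = 0 − 9 − 5 = -14, attained at (-4, -3).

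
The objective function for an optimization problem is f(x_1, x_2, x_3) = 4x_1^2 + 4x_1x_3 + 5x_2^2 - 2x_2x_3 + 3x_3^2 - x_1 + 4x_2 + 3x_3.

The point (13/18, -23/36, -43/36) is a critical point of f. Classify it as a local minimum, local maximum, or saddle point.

The Hessian is constant: H = [[8, 0, 4], [0, 10, -2], [4, -2, 6]].
Leading principal minors: Δ₁ = 8, Δ₂ = 80, Δ₃ = 288.
All leading minors are positive, so H is positive definite: a local minimum.

local minimum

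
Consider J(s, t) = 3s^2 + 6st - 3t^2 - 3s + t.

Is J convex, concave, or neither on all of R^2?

neither

J is quadratic, so its Hessian is the constant matrix H = [[6, 6], [6, -6]].
det(H) = -72, tr(H) = 0.
det(H) < 0, so H is indefinite: neither convex nor concave.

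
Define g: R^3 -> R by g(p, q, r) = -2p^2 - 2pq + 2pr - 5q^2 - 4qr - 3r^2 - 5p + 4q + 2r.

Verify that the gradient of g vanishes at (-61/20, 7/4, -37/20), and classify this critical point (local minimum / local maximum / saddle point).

∇g = (-4p - 2q + 2r - 5, -2p - 10q - 4r + 4, 2p - 4q - 6r + 2); substituting (-61/20, 7/4, -37/20) gives ∇g = (0, 0, 0), so (-61/20, 7/4, -37/20) is indeed a critical point.
The Hessian is constant: H = [[-4, -2, 2], [-2, -10, -4], [2, -4, -6]].
Leading principal minors: Δ₁ = -4, Δ₂ = 36, Δ₃ = -80.
The minors alternate sign starting negative (−, +, −), so H is negative definite: a local maximum.

local maximum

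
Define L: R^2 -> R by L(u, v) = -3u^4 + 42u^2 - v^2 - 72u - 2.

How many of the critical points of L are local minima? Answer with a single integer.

L separates as a function of u plus a function of v, so ∇L=0 decouples.
∂L/∂u = -12(u - 2)(u - 1)(u + 3) = 0 at u ∈ {-3, 1, 2}; ∂L/∂v = -2v = 0 at v ∈ {0}.
The Hessian is diagonal: diag(L_uu, L_vv). Second derivatives: L_uu(-3)=-240, L_uu(1)=48, L_uu(2)=-60; L_vv(0)=-2.
Local minima occur where both diagonal entries positive: none. Count: 0.

0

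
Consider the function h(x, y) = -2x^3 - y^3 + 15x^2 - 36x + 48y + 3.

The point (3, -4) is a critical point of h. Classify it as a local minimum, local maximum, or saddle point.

The mixed partial ∂²h/∂x∂y is 0, so the Hessian at any point is diag(h_xx, h_yy) = diag(6(-2x + 5), -6y).
At (3, -4): H = diag(-6, 24).
The eigenvalues have opposite signs, so H is indefinite: a saddle point.

saddle point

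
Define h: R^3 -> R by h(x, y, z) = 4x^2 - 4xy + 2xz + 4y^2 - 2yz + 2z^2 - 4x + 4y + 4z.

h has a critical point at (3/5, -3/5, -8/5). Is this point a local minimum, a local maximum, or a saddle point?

local minimum

The Hessian is constant: H = [[8, -4, 2], [-4, 8, -2], [2, -2, 4]].
Leading principal minors: Δ₁ = 8, Δ₂ = 48, Δ₃ = 160.
All leading minors are positive, so H is positive definite: a local minimum.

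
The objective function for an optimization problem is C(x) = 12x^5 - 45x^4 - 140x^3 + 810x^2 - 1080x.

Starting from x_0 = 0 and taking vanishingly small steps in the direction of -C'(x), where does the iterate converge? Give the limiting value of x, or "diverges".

1

C'(x) = 60(x - 3)(x - 2)(x - 1)(x + 3), so C'(0) = -1080.
Gradient descent moves in the -C' direction, i.e. x is increasing.
The nearest critical point in that direction is x = 1, where C'' = 480 > 0 (a local minimum). The iterate converges there.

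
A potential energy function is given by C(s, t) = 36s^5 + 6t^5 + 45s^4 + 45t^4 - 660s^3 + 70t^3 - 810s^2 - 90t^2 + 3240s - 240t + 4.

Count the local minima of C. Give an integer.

C separates as a function of s plus a function of t, so ∇C=0 decouples.
∂C/∂s = 180(s - 3)(s - 1)(s + 2)(s + 3) = 0 at s ∈ {-3, -2, 1, 3}; ∂C/∂t = 30(t - 1)(t + 1)(t + 2)(t + 4) = 0 at t ∈ {-4, -2, -1, 1}.
The Hessian is diagonal: diag(C_ss, C_tt). Second derivatives: C_ss(-3)=-4320, C_ss(-2)=2700, C_ss(1)=-4320, C_ss(3)=10800; C_tt(-4)=-900, C_tt(-2)=180, C_tt(-1)=-180, C_tt(1)=900.
Local minima occur where both diagonal entries positive: (-2, -2), (-2, 1), (3, -2), (3, 1). Count: 4.

4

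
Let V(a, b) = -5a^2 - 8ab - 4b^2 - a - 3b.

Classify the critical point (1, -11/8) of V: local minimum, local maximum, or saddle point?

local maximum

The Hessian of V is constant: H = [[-10, -8], [-8, -8]].
det(H) = (-10)·(-8) − (-8)² = 16.
det(H) > 0 and tr(H) = -18 < 0, so H is negative definite and the point is a local maximum.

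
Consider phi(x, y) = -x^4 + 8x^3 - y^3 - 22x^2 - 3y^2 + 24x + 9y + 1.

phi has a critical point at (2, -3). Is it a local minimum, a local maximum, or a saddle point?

The mixed partial ∂²phi/∂x∂y is 0, so the Hessian at any point is diag(phi_xx, phi_yy) = diag(4(-3x^2 + 12x - 11), -6(y + 1)).
At (2, -3): H = diag(4, 12).
Both eigenvalues are positive, so H is positive definite: a local minimum.

local minimum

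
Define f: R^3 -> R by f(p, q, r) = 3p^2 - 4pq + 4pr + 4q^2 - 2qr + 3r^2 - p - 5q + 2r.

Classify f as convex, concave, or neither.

convex

f is quadratic, so its Hessian is the constant matrix H = [[6, -4, 4], [-4, 8, -2], [4, -2, 6]].
Leading principal minors: 6, 32, 104.
All positive ⇒ H ≻ 0 ⇒ convex.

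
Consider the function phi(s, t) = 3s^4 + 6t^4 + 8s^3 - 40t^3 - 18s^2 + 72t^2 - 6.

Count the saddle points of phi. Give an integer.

4

phi separates as a function of s plus a function of t, so ∇phi=0 decouples.
∂phi/∂s = 12s(s - 1)(s + 3) = 0 at s ∈ {-3, 0, 1}; ∂phi/∂t = 24t(t - 3)(t - 2) = 0 at t ∈ {0, 2, 3}.
The Hessian is diagonal: diag(phi_ss, phi_tt). Second derivatives: phi_ss(-3)=144, phi_ss(0)=-36, phi_ss(1)=48; phi_tt(0)=144, phi_tt(2)=-48, phi_tt(3)=72.
Saddle points occur where the two diagonal entries have opposite signs: (-3, 2), (0, 0), (0, 3), (1, 2). Count: 4.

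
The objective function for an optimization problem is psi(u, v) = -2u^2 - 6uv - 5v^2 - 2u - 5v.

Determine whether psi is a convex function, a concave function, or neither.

concave

psi is quadratic, so its Hessian is the constant matrix H = [[-4, -6], [-6, -10]].
det(H) = 4, tr(H) = -14.
det(H) > 0 and tr(H) < 0, so H is negative definite everywhere: concave.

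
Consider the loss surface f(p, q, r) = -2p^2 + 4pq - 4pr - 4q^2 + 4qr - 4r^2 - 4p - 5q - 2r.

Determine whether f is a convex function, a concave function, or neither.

concave

f is quadratic, so its Hessian is the constant matrix H = [[-4, 4, -4], [4, -8, 4], [-4, 4, -8]].
Leading principal minors: -4, 16, -64.
Signs alternate −, +, − ⇒ H ≺ 0 ⇒ concave.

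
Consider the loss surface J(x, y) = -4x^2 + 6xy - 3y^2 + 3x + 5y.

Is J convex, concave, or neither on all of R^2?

concave

J is quadratic, so its Hessian is the constant matrix H = [[-8, 6], [6, -6]].
det(H) = 12, tr(H) = -14.
det(H) > 0 and tr(H) < 0, so H is negative definite everywhere: concave.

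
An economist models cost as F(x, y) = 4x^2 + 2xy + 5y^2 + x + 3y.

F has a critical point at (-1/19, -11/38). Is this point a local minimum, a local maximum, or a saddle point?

local minimum

The Hessian of F is constant: H = [[8, 2], [2, 10]].
det(H) = 8·10 − 2² = 76.
det(H) > 0 and tr(H) = 18 > 0, so H is positive definite and the point is a local minimum.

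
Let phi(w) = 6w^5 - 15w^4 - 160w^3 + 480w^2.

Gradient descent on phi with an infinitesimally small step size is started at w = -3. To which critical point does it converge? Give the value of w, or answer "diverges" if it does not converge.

0

phi'(w) = 30w(w - 4)(w - 2)(w + 4), so phi'(-3) = -3150.
Gradient descent moves in the -phi' direction, i.e. w is increasing.
The nearest critical point in that direction is w = 0, where phi'' = 960 > 0 (a local minimum). The iterate converges there.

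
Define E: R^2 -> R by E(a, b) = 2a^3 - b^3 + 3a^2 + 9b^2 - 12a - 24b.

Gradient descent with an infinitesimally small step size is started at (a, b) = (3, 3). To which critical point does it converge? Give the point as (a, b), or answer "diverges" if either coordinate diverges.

E is separable, so gradient descent decouples: a follows -∂E/∂a, b follows -∂E/∂b.
∂E/∂a = 6(a - 1)(a + 2); at a=3 this is 60, so a decreases.
∂E/∂b = -3(b - 4)(b - 2); at b=3 this is 3, so b decreases.
a converges to its nearest critical value 1 (a local min of the a-part); b converges to 2. The iterate converges to (1, 2).

(1, 2)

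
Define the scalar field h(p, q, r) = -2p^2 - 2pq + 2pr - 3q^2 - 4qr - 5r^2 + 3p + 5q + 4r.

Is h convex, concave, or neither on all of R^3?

h is quadratic, so its Hessian is the constant matrix H = [[-4, -2, 2], [-2, -6, -4], [2, -4, -10]].
Leading principal minors: -4, 20, -80.
Signs alternate −, +, − ⇒ H ≺ 0 ⇒ concave.

concave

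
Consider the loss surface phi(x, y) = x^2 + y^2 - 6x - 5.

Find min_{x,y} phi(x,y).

phi(x,y) separates as P(x) + Q(y) − 5, so its minimum is min P + min Q − 5.
P'(x) = 2x - 6 vanishes at x ∈ {3}; Q'(y) = 2y vanishes at y ∈ {0}.
Local minima of P (where P''>0): P(3)=-9. Local minima of Q: Q(0)=0.
So the global minimum of phi is P(3) + Q(0) − 5 = -9 + 0 − 5 = -14, attained at (3, 0).

-14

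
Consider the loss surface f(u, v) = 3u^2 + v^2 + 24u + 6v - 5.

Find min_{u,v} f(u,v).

f(u,v) separates as P(u) + Q(v) − 5, so its minimum is min P + min Q − 5.
P'(u) = 6u + 24 vanishes at u ∈ {-4}; Q'(v) = 2v + 6 vanishes at v ∈ {-3}.
Local minima of P (where P''>0): P(-4)=-48. Local minima of Q: Q(-3)=-9.
So the global minimum of f is P(-4) + Q(-3) − 5 = -48 − 9 − 5 = -62, attained at (-4, -3).

-62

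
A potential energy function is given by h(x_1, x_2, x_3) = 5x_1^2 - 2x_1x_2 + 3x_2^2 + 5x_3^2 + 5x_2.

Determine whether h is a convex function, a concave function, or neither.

convex

h is quadratic, so its Hessian is the constant matrix H = [[10, -2, 0], [-2, 6, 0], [0, 0, 10]].
Leading principal minors: 10, 56, 560.
All positive ⇒ H ≻ 0 ⇒ convex.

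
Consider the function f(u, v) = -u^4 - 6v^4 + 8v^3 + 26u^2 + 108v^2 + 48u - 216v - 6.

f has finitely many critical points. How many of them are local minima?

1

f separates as a function of u plus a function of v, so ∇f=0 decouples.
∂f/∂u = -4(u - 4)(u + 1)(u + 3) = 0 at u ∈ {-3, -1, 4}; ∂f/∂v = -24(v - 3)(v - 1)(v + 3) = 0 at v ∈ {-3, 1, 3}.
The Hessian is diagonal: diag(f_uu, f_vv). Second derivatives: f_uu(-3)=-56, f_uu(-1)=40, f_uu(4)=-140; f_vv(-3)=-576, f_vv(1)=192, f_vv(3)=-288.
Local minima occur where both diagonal entries positive: (-1, 1). Count: 1.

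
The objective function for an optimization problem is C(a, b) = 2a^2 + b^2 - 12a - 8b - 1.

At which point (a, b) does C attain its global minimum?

C(a,b) separates as P(a) + Q(b) − 1, so its minimum is min P + min Q − 1.
P'(a) = 4a - 12 vanishes at a ∈ {3}; Q'(b) = 2b - 8 vanishes at b ∈ {4}.
Local minima of P (where P''>0): P(3)=-18. Local minima of Q: Q(4)=-16.
So the global minimum of C is P(3) + Q(4) − 1 = -18 − 16 − 1 = -35, attained at (3, 4).

(3, 4)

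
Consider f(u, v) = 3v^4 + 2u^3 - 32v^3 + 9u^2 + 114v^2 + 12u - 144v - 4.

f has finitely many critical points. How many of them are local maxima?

1

f separates as a function of u plus a function of v, so ∇f=0 decouples.
∂f/∂u = 6(u + 1)(u + 2) = 0 at u ∈ {-2, -1}; ∂f/∂v = 12(v - 4)(v - 3)(v - 1) = 0 at v ∈ {1, 3, 4}.
The Hessian is diagonal: diag(f_uu, f_vv). Second derivatives: f_uu(-2)=-6, f_uu(-1)=6; f_vv(1)=72, f_vv(3)=-24, f_vv(4)=36.
Local maxima occur where both diagonal entries negative: (-2, 3). Count: 1.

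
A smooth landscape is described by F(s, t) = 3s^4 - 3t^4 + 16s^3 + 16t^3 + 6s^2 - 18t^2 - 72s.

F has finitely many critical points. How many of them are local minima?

F separates as a function of s plus a function of t, so ∇F=0 decouples.
∂F/∂s = 12(s - 1)(s + 2)(s + 3) = 0 at s ∈ {-3, -2, 1}; ∂F/∂t = -12t(t - 3)(t - 1) = 0 at t ∈ {0, 1, 3}.
The Hessian is diagonal: diag(F_ss, F_tt). Second derivatives: F_ss(-3)=48, F_ss(-2)=-36, F_ss(1)=144; F_tt(0)=-36, F_tt(1)=24, F_tt(3)=-72.
Local minima occur where both diagonal entries positive: (-3, 1), (1, 1). Count: 2.

2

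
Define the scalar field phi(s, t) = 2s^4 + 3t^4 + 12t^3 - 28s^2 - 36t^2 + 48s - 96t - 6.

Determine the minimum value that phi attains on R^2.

-432

phi(s,t) separates as P(s) + Q(t) − 6, so its minimum is min P + min Q − 6.
P'(s) = 8(s - 2)(s - 1)(s + 3) vanishes at s ∈ {-3, 1, 2}; Q'(t) = 12(t - 2)(t + 1)(t + 4) vanishes at t ∈ {-4, -1, 2}.
Local minima of P (where P''>0): P(-3)=-234, P(2)=16. Local minima of Q: Q(-4)=-192, Q(2)=-192.
So the global minimum of phi is P(-3) + Q(-4) − 6 = -234 − 192 − 6 = -432, attained at (-3, -4).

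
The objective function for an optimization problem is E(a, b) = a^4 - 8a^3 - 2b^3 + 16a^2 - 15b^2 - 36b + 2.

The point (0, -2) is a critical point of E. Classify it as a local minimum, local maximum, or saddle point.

The mixed partial ∂²E/∂a∂b is 0, so the Hessian at any point is diag(E_aa, E_bb) = diag(4(3a^2 - 12a + 8), -6(2b + 5)).
At (0, -2): H = diag(32, -6).
The eigenvalues have opposite signs, so H is indefinite: a saddle point.

saddle point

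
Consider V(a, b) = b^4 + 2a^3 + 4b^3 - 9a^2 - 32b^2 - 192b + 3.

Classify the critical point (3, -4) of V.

local minimum

The mixed partial ∂²V/∂a∂b is 0, so the Hessian at any point is diag(V_aa, V_bb) = diag(6(2a - 3), 4(3b^2 + 6b - 16)).
At (3, -4): H = diag(18, 32).
Both eigenvalues are positive, so H is positive definite: a local minimum.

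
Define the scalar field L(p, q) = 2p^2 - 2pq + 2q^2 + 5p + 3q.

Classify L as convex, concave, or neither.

L is quadratic, so its Hessian is the constant matrix H = [[4, -2], [-2, 4]].
det(H) = 12, tr(H) = 8.
det(H) > 0 and tr(H) > 0, so H is positive definite everywhere: convex.

convex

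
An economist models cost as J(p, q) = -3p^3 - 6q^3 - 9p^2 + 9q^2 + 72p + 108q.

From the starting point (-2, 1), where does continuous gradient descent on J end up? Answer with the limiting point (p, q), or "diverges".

J is separable, so gradient descent decouples: p follows -∂J/∂p, q follows -∂J/∂q.
∂J/∂p = -9(p - 2)(p + 4); at p=-2 this is 72, so p decreases.
∂J/∂q = -18(q - 3)(q + 2); at q=1 this is 108, so q decreases.
p converges to its nearest critical value -4 (a local min of the p-part); q converges to -2. The iterate converges to (-4, -2).

(-4, -2)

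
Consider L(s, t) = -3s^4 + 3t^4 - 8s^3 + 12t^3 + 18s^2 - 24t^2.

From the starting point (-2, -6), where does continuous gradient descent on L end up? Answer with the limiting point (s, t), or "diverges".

(0, -4)

L is separable, so gradient descent decouples: s follows -∂L/∂s, t follows -∂L/∂t.
∂L/∂s = -12s(s - 1)(s + 3); at s=-2 this is -72, so s increases.
∂L/∂t = 12t(t - 1)(t + 4); at t=-6 this is -1008, so t increases.
s converges to its nearest critical value 0 (a local min of the s-part); t converges to -4. The iterate converges to (0, -4).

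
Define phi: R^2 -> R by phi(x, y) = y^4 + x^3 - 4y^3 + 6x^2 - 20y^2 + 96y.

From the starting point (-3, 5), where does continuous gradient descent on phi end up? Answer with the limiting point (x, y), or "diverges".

(0, 4)

phi is separable, so gradient descent decouples: x follows -∂phi/∂x, y follows -∂phi/∂y.
∂phi/∂x = 3x(x + 4); at x=-3 this is -9, so x increases.
∂phi/∂y = 4(y - 4)(y - 2)(y + 3); at y=5 this is 96, so y decreases.
x converges to its nearest critical value 0 (a local min of the x-part); y converges to 4. The iterate converges to (0, 4).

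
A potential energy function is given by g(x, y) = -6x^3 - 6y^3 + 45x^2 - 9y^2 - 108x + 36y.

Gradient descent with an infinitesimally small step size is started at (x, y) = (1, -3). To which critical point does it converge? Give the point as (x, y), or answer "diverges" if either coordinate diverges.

(2, -2)

g is separable, so gradient descent decouples: x follows -∂g/∂x, y follows -∂g/∂y.
∂g/∂x = -18(x - 3)(x - 2); at x=1 this is -36, so x increases.
∂g/∂y = -18(y - 1)(y + 2); at y=-3 this is -72, so y increases.
x converges to its nearest critical value 2 (a local min of the x-part); y converges to -2. The iterate converges to (2, -2).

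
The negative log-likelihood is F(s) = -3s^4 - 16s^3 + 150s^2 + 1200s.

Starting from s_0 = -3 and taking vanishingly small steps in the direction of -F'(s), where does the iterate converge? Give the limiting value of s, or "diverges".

F'(s) = -12(s - 5)(s + 4)(s + 5), so F'(-3) = 192.
Gradient descent moves in the -F' direction, i.e. s is decreasing.
The nearest critical point in that direction is s = -4, where F'' = 108 > 0 (a local minimum). The iterate converges there.

-4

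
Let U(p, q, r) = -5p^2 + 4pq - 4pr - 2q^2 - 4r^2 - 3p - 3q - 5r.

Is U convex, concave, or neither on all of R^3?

U is quadratic, so its Hessian is the constant matrix H = [[-10, 4, -4], [4, -4, 0], [-4, 0, -8]].
Leading principal minors: -10, 24, -128.
Signs alternate −, +, − ⇒ H ≺ 0 ⇒ concave.

concave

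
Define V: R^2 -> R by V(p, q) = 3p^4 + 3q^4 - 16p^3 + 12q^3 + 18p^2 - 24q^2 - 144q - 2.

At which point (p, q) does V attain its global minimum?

(3, 2)

V(p,q) separates as A(p) + B(q) − 2, so its minimum is min A + min B − 2.
A'(p) = 12p(p - 3)(p - 1) vanishes at p ∈ {0, 1, 3}; B'(q) = 12(q - 2)(q + 2)(q + 3) vanishes at q ∈ {-3, -2, 2}.
Local minima of A (where A''>0): A(0)=0, A(3)=-27. Local minima of B: B(-3)=135, B(2)=-240.
So the global minimum of V is A(3) + B(2) − 2 = -27 − 240 − 2 = -269, attained at (3, 2).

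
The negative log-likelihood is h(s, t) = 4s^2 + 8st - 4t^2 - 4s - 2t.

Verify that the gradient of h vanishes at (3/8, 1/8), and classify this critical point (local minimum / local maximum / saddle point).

∇h = (8s + 8t - 4, 8s - 8t - 2); substituting (3/8, 1/8) gives ∇h = (0, 0), so (3/8, 1/8) is indeed a critical point.
The Hessian of h is constant: H = [[8, 8], [8, -8]].
det(H) = 8·(-8) − 8² = -128.
Since det(H) < 0, H is indefinite and the critical point is a saddle point.

saddle point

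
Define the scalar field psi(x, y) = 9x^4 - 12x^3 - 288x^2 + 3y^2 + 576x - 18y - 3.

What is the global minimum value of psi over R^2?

psi(x,y) separates as P(x) + Q(y) − 3, so its minimum is min P + min Q − 3.
P'(x) = 36(x - 4)(x - 1)(x + 4) vanishes at x ∈ {-4, 1, 4}; Q'(y) = 6y - 18 vanishes at y ∈ {3}.
Local minima of P (where P''>0): P(-4)=-3840, P(4)=-768. Local minima of Q: Q(3)=-27.
So the global minimum of psi is P(-4) + Q(3) − 3 = -3840 − 27 − 3 = -3870, attained at (-4, 3).

-3870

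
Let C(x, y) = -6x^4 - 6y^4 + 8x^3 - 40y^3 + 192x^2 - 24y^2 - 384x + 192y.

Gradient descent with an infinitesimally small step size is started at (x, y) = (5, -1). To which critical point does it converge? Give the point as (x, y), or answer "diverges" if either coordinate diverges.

C is separable, so gradient descent decouples: x follows -∂C/∂x, y follows -∂C/∂y.
∂C/∂x = -24(x - 4)(x - 1)(x + 4); at x=5 this is -864, so x increases.
∂C/∂y = -24(y - 1)(y + 2)(y + 4); at y=-1 this is 144, so y decreases.
The x-coordinate has no critical point in that direction and runs off to infinity.

diverges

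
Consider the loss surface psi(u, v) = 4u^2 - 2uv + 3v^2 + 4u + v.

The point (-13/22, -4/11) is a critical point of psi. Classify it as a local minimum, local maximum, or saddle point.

The Hessian of psi is constant: H = [[8, -2], [-2, 6]].
det(H) = 8·6 − (-2)² = 44.
det(H) > 0 and tr(H) = 14 > 0, so H is positive definite and the point is a local minimum.

local minimum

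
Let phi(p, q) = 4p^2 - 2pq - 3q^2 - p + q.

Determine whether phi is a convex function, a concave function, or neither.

phi is quadratic, so its Hessian is the constant matrix H = [[8, -2], [-2, -6]].
det(H) = -52, tr(H) = 2.
det(H) < 0, so H is indefinite: neither convex nor concave.

neither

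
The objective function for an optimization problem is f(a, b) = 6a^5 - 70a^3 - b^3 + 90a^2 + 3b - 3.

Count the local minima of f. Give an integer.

2

f separates as a function of a plus a function of b, so ∇f=0 decouples.
∂f/∂a = 30a(a - 2)(a - 1)(a + 3) = 0 at a ∈ {-3, 0, 1, 2}; ∂f/∂b = -3(b - 1)(b + 1) = 0 at b ∈ {-1, 1}.
The Hessian is diagonal: diag(f_aa, f_bb). Second derivatives: f_aa(-3)=-1800, f_aa(0)=180, f_aa(1)=-120, f_aa(2)=300; f_bb(-1)=6, f_bb(1)=-6.
Local minima occur where both diagonal entries positive: (0, -1), (2, -1). Count: 2.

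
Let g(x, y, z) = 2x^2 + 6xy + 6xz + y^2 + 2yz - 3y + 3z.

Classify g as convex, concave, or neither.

neither

g is quadratic, so its Hessian is the constant matrix H = [[4, 6, 6], [6, 2, 2], [6, 2, 0]].
Leading principal minors: 4, -28, 56.
Neither pattern holds ⇒ H is indefinite ⇒ neither convex nor concave.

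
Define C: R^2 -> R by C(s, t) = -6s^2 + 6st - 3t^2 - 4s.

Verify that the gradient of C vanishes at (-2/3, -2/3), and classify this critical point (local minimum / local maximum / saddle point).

local maximum

∇C = (-12s + 6t - 4, 6s - 6t); substituting (-2/3, -2/3) gives ∇C = (0, 0), so (-2/3, -2/3) is indeed a critical point.
The Hessian of C is constant: H = [[-12, 6], [6, -6]].
det(H) = (-12)·(-6) − 6² = 36.
det(H) > 0 and tr(H) = -18 < 0, so H is negative definite and the point is a local maximum.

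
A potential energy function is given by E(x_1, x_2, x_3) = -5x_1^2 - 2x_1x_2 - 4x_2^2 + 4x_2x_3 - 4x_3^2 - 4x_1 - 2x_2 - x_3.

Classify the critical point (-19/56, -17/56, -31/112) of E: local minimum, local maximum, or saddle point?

The Hessian is constant: H = [[-10, -2, 0], [-2, -8, 4], [0, 4, -8]].
Leading principal minors: Δ₁ = -10, Δ₂ = 76, Δ₃ = -448.
The minors alternate sign starting negative (−, +, −), so H is negative definite: a local maximum.

local maximum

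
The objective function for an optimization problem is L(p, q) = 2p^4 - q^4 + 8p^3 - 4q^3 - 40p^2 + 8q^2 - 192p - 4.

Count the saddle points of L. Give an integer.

L separates as a function of p plus a function of q, so ∇L=0 decouples.
∂L/∂p = 8(p - 3)(p + 2)(p + 4) = 0 at p ∈ {-4, -2, 3}; ∂L/∂q = -4q(q - 1)(q + 4) = 0 at q ∈ {-4, 0, 1}.
The Hessian is diagonal: diag(L_pp, L_qq). Second derivatives: L_pp(-4)=112, L_pp(-2)=-80, L_pp(3)=280; L_qq(-4)=-80, L_qq(0)=16, L_qq(1)=-20.
Saddle points occur where the two diagonal entries have opposite signs: (-4, -4), (-4, 1), (-2, 0), (3, -4), (3, 1). Count: 5.

5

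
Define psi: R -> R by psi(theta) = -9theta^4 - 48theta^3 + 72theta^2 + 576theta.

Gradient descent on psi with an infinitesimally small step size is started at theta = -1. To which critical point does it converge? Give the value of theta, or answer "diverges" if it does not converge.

-2

psi'(theta) = -36(theta - 2)(theta + 2)(theta + 4), so psi'(-1) = 324.
Gradient descent moves in the -psi' direction, i.e. theta is decreasing.
The nearest critical point in that direction is theta = -2, where psi'' = 288 > 0 (a local minimum). The iterate converges there.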